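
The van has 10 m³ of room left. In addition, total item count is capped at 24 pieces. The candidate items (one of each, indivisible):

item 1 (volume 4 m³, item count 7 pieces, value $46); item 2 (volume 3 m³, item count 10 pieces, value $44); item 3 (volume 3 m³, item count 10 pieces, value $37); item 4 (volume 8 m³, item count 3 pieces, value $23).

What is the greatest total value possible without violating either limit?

$90

Feasible sets respecting both limits:
- item 1+item 2: volume 7, item count 17, value 90
- item 1+item 3: volume 7, item count 17, value 83
- item 2+item 3: volume 6, item count 20, value 81
Best: $90.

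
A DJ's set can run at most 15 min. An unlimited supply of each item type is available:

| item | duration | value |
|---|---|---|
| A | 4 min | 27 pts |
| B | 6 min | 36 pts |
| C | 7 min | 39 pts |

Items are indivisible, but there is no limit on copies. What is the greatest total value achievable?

93 pts

Best value-per-unit is A at 27/4; filling with it alone gives 3×27 = 81.
Optimal mix: 2×A + 1×C → duration 15, value 93.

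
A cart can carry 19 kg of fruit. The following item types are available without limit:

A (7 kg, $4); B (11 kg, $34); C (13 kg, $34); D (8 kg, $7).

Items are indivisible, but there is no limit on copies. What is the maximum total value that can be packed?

Best value-per-unit is B at 34/11; filling with it alone gives 1×34 = 34.
Optimal mix: 1×B + 1×D → weight 19, value 41.

$41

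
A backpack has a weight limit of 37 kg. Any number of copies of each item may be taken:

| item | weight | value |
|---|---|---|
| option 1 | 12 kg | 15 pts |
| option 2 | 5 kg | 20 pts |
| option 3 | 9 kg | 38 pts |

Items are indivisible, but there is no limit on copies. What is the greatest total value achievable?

Best value-per-unit is option 3 at 38/9; filling with it alone gives 4×38 = 152.
Optimal mix: 2×option 2 + 3×option 3 → weight 37, value 154.

154 pts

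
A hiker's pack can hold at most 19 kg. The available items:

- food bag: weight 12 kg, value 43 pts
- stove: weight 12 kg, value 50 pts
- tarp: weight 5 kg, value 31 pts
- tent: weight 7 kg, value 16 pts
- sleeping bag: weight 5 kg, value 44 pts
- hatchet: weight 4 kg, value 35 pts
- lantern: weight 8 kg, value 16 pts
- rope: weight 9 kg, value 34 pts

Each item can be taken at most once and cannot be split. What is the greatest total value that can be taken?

113 pts

This is a 0/1 knapsack; check combinations near the capacity.
- sleeping bag+hatchet+rope: weight 5+4+9=18, value 44+35+34=113
- tarp+sleeping bag+hatchet: weight 5+5+4=14, value 31+44+35=110
- tarp+sleeping bag+rope: weight 5+5+9=19, value 31+44+34=109
- tarp+hatchet+rope: weight 5+4+9=18, value 31+35+34=100
Best: 113 pts.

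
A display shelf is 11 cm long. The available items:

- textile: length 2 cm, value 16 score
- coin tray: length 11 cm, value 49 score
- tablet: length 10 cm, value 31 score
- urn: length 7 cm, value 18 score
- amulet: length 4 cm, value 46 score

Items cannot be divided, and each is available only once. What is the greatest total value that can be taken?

Check high-value combinations within 11 cm:
- urn+amulet: length 7+4=11, value 18+46=64
- textile+amulet: length 2+4=6, value 16+46=62
- coin tray: length 11, value 49
- amulet: length 4, value 46
Best: 64 score.

64 score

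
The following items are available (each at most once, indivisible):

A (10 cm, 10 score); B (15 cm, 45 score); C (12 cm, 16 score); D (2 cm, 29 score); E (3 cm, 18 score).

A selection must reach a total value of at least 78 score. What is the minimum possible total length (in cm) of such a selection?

20

Subsets with value ≥ 78, sorted by total length:
- B+D+E: length 20, value 92
- A+B+D: length 27, value 84
- B+C+D: length 29, value 90
- A+B+D+E: length 30, value 102
Minimum length: 20 cm.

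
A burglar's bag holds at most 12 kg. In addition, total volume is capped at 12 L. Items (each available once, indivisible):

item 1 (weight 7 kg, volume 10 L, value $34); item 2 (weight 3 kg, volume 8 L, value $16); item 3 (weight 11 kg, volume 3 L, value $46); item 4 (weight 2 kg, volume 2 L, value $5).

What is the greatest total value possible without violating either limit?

$46

Feasible sets respecting both limits:
- item 3: weight 11, volume 3, value 46
- item 1+item 4: weight 9, volume 12, value 39
- item 1: weight 7, volume 10, value 34
Best: $46.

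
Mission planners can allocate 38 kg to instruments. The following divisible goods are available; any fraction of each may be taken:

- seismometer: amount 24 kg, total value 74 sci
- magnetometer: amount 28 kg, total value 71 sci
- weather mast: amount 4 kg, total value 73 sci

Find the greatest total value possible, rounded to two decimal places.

Take in order of value per unit:
- weather mast (73/4 per unit): all 4 → value 73, running total 73.00
- seismometer (74/24 per unit): all 24 → value 74, running total 147.00
- magnetometer (71/28 per unit): 10 of 28 → value 10×71/28 = 25.3571, running total 172.36
Total 172.36.

172.36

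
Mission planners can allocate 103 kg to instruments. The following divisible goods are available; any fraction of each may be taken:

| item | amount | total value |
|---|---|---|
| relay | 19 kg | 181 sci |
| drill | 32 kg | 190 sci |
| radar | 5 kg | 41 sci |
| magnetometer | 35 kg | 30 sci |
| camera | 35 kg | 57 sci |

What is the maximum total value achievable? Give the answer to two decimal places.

Take in order of value per unit:
- relay (181/19 per unit): all 19 → value 181, running total 181.00
- radar (41/5 per unit): all 5 → value 41, running total 222.00
- drill (190/32 per unit): all 32 → value 190, running total 412.00
- camera (57/35 per unit): all 35 → value 57, running total 469.00
- magnetometer (30/35 per unit): 12 of 35 → value 12×30/35 = 10.2857, running total 479.29
Total 479.29.

479.29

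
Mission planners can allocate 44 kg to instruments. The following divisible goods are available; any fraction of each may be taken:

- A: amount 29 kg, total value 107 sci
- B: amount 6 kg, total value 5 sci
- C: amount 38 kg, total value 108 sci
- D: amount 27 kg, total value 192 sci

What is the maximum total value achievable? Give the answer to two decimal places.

254.72

Take in order of value per unit:
- D (192/27 per unit): all 27 → value 192, running total 192.00
- A (107/29 per unit): 17 of 29 → value 17×107/29 = 62.7241, running total 254.72
Total 254.72.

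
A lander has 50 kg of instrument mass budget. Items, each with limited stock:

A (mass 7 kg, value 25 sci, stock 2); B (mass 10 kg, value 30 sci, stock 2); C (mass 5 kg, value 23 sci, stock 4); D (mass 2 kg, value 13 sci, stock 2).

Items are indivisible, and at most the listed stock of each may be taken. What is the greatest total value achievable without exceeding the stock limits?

Best selections within mass 50 and stock limits:
- 2×A + 1×B + 4×C + 2×D: mass 48, value 198
- 1×A + 2×B + 4×C + 1×D: mass 49, value 190
- 2×A + 1×B + 4×C + 1×D: mass 46, value 185
- 2×A + 2×B + 2×C + 2×D: mass 48, value 182
Best: 198 sci.

198 sci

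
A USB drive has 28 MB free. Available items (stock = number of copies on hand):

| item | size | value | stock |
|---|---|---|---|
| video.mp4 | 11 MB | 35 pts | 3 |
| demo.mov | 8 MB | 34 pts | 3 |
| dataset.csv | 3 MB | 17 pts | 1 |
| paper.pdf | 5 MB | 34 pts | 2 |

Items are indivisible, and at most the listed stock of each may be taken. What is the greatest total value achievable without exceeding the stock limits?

Top feasible selections:
- 2×demo.mov + 2×paper.pdf: size 26, value 136
- 1×video.mp4 + 1×dataset.csv + 2×paper.pdf: size 24, value 120
- 1×video.mp4 + 1×demo.mov + 1×dataset.csv + 1×paper.pdf: size 27, value 120
- 1×demo.mov + 1×dataset.csv + 2×paper.pdf: size 21, value 119
Best: 136 pts.

136 pts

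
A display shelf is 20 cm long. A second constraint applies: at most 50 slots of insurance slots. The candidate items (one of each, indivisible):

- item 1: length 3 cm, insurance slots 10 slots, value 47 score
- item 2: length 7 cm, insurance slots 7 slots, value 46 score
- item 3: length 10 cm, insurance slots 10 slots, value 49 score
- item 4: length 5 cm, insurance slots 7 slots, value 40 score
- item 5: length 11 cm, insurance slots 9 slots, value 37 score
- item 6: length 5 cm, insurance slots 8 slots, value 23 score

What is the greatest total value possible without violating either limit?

Feasible sets respecting both limits:
- item 1+item 2+item 4+item 6: length 20, insurance slots 32, value 156
- item 1+item 2+item 3: length 20, insurance slots 27, value 142
- item 1+item 3+item 4: length 18, insurance slots 27, value 136
- item 1+item 2+item 4: length 15, insurance slots 24, value 133
Best: 156 score.

156 score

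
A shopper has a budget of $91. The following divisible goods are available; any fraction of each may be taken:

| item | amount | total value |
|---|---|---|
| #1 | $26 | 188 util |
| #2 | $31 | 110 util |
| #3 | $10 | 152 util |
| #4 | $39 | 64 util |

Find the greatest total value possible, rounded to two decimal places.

489.38

Take in order of value per unit:
- #3 (152/10 per unit): all 10 → value 152, running total 152.00
- #1 (188/26 per unit): all 26 → value 188, running total 340.00
- #2 (110/31 per unit): all 31 → value 110, running total 450.00
- #4 (64/39 per unit): 24 of 39 → value 24×64/39 = 39.3846, running total 489.38
Total 489.38.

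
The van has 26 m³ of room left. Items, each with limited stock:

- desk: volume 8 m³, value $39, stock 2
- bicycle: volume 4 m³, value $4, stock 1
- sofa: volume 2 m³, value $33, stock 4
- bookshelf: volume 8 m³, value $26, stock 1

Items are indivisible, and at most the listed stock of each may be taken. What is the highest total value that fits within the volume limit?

Best selections within volume 26 and stock limits:
- 2×desk + 4×sofa: volume 24, value 210
- 1×desk + 4×sofa + 1×bookshelf: volume 24, value 197
- 2×desk + 1×bicycle + 3×sofa: volume 26, value 181
Best: $210.

$210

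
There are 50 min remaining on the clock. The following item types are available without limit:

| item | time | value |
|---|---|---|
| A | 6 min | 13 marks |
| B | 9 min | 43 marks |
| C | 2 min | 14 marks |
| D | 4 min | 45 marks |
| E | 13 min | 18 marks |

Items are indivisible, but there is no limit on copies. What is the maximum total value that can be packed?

554 marks

Best value-per-unit is D at 45/4; filling with it alone gives 12×45 = 540.
Optimal mix: 1×C + 12×D → time 50, value 554.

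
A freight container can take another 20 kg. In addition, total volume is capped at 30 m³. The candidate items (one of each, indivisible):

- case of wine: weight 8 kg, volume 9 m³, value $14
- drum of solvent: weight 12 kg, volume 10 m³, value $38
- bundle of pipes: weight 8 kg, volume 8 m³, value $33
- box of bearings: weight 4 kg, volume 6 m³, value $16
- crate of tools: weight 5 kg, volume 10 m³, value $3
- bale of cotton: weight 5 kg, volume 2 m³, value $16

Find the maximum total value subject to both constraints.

$71

Feasible sets respecting both limits:
- drum of solvent+bundle of pipes: weight 20, volume 18, value 71
- bundle of pipes+box of bearings+bale of cotton: weight 17, volume 16, value 65
- case of wine+bundle of pipes+box of bearings: weight 20, volume 23, value 63
- drum of solvent+box of bearings: weight 16, volume 16, value 54
Best: $71.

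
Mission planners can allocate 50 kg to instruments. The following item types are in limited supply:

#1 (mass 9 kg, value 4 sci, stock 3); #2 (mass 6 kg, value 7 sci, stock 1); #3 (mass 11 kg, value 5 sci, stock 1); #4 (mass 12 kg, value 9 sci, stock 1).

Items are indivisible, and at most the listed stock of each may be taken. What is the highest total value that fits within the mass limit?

Top feasible selections:
- 2×#1 + 1×#2 + 1×#3 + 1×#4: mass 47, value 29
- 3×#1 + 1×#2 + 1×#4: mass 45, value 28
- 3×#1 + 1×#3 + 1×#4: mass 50, value 26
- 1×#1 + 1×#2 + 1×#3 + 1×#4: mass 38, value 25
Best: 29 sci.

29 sci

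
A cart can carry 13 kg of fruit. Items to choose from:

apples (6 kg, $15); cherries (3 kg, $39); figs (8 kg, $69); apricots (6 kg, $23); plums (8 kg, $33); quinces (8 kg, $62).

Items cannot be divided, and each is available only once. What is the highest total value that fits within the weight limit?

$108

Check high-value combinations within 13 kg:
- cherries+figs: weight 3+8=11, value 39+69=108
- cherries+quinces: weight 3+8=11, value 39+62=101
- cherries+plums: weight 3+8=11, value 39+33=72
- figs: weight 8, value 69
Best: $108.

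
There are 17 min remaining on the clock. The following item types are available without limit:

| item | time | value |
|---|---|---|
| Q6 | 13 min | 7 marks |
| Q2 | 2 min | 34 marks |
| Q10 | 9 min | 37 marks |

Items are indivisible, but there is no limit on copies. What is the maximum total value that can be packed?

Best value-per-unit is Q2 at 34/2, and filling with it alone uses time 8×2=16. No mix of the others beats 8×34 = 272.

272 marks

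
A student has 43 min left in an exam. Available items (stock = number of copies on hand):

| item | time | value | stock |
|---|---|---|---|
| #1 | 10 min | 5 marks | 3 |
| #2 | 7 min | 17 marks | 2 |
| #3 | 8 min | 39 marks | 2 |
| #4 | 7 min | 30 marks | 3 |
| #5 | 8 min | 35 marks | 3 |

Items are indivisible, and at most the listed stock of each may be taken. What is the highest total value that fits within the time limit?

Top feasible selections:
- 2×#3 + 3×#5: time 40, value 183
- 2×#3 + 1×#4 + 2×#5: time 39, value 178
Best: 183 marks.

183 marks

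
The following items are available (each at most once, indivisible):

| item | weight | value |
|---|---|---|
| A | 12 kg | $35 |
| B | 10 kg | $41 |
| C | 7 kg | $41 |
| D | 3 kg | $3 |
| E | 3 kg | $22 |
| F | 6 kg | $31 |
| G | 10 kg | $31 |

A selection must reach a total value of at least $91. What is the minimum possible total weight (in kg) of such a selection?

16

Subsets with value ≥ 91, sorted by total weight:
- C+E+F: weight 16, value 94
- C+D+E+F: weight 19, value 97
- B+E+F: weight 19, value 94
- B+C+E: weight 20, value 104
Minimum weight: 16 kg.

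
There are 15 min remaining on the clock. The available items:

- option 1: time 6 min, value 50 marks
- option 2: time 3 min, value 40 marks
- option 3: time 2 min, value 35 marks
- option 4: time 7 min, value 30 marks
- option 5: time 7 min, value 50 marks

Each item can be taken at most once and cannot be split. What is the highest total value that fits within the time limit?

135 marks

Check high-value combinations within 15 min:
- option 1+option 3+option 5: time 6+2+7=15, value 50+35+50=135
- option 1+option 2+option 3: time 6+3+2=11, value 50+40+35=125
- option 2+option 3+option 5: time 3+2+7=12, value 40+35+50=125
- option 1+option 3+option 4: time 6+2+7=15, value 50+35+30=115
- option 2+option 3+option 4: time 3+2+7=12, value 40+35+30=105
Best: 135 marks.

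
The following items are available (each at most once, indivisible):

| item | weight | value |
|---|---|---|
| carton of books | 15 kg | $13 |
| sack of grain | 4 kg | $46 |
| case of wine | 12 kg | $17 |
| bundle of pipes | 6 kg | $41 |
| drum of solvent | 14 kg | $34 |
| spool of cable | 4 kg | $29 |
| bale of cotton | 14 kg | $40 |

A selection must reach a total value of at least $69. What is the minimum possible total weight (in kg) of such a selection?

8

Subsets with value ≥ 69, sorted by total weight:
- sack of grain+spool of cable: weight 8, value 75
- sack of grain+bundle of pipes: weight 10, value 87
- bundle of pipes+spool of cable: weight 10, value 70
Minimum weight: 8 kg.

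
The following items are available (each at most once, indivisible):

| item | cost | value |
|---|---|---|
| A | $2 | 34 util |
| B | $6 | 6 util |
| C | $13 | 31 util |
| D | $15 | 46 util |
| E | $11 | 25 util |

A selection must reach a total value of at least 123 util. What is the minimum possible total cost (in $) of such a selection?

Subsets with value ≥ 123, sorted by total cost:
- A+C+D+E: cost 41, value 136
- A+B+C+D+E: cost 47, value 142
Minimum cost: 41 $.

41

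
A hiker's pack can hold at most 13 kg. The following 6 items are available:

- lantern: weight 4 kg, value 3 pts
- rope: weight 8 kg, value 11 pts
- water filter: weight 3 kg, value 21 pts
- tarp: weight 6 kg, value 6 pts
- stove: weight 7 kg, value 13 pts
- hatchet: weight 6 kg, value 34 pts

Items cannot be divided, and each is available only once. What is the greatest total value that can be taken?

58 pts

Check high-value combinations within 13 kg:
- lantern+water filter+hatchet: weight 4+3+6=13, value 3+21+34=58
- water filter+hatchet: weight 3+6=9, value 21+34=55
- stove+hatchet: weight 7+6=13, value 13+34=47
Best: 58 pts.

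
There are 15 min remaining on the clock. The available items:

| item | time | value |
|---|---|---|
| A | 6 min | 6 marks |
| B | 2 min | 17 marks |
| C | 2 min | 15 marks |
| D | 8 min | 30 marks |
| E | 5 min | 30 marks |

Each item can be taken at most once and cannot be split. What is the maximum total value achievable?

77 marks

This is a 0/1 knapsack; check combinations near the capacity.
- B+D+E: time 2+8+5=15, value 17+30+30=77
- C+D+E: time 2+8+5=15, value 15+30+30=75
- A+B+C+E: time 6+2+2+5=15, value 6+17+15+30=68
Best: 77 marks.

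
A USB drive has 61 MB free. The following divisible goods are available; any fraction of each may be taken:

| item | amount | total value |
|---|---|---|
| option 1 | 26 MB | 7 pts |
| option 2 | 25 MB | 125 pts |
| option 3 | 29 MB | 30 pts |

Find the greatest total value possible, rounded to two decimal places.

156.88

Take in order of value per unit:
- option 2 (125/25 per unit): all 25 → value 125, running total 125.00
- option 3 (30/29 per unit): all 29 → value 30, running total 155.00
- option 1 (7/26 per unit): 7 of 26 → value 7×7/26 = 1.8846, running total 156.88
Total 156.88.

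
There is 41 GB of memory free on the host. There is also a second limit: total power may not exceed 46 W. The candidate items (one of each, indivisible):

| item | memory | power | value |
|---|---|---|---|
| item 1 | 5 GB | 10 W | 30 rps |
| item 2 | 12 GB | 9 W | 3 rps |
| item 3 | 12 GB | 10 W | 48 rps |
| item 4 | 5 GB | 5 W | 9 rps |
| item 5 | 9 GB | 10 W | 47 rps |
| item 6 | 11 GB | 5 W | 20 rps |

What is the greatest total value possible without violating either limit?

145 rps

Feasible sets respecting both limits:
- item 1+item 3+item 5+item 6: memory 37, power 35, value 145
- item 1+item 3+item 4+item 5: memory 31, power 35, value 134
- item 1+item 2+item 3+item 5: memory 38, power 39, value 128
Best: 145 rps.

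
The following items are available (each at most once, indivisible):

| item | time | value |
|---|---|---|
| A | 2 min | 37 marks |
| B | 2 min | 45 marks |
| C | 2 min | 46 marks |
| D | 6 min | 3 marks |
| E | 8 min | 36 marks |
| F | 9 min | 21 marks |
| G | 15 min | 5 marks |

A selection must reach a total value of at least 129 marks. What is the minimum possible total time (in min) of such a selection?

12

Subsets with value ≥ 129, sorted by total time:
- A+B+C+D: time 12, value 131
- A+B+C+E: time 14, value 164
Minimum time: 12 min.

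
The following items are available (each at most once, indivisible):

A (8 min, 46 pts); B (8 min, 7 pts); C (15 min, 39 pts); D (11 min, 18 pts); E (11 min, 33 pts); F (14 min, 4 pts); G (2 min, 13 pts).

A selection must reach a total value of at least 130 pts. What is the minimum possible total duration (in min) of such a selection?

Subsets with value ≥ 130, sorted by total duration:
- A+C+E+G: duration 36, value 131
- A+B+C+E+G: duration 44, value 138
- A+C+D+E: duration 45, value 136
- A+C+D+E+G: duration 47, value 149
Minimum duration: 36 min.

36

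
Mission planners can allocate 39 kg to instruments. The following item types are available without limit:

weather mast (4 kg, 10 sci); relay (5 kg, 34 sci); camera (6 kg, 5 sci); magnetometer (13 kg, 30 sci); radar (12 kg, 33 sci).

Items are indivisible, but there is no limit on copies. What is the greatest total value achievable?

Best value-per-unit is relay at 34/5; filling with it alone gives 7×34 = 238.
Optimal mix: 1×weather mast + 7×relay → mass 39, value 248.

248 sci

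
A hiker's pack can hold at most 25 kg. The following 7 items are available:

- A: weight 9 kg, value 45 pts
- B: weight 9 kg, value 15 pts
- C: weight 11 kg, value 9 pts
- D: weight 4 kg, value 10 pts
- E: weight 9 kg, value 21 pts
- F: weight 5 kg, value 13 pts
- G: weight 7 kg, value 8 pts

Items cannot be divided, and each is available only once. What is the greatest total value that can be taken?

79 pts

This is a 0/1 knapsack; check combinations near the capacity.
- A+E+F: weight 9+9+5=23, value 45+21+13=79
- A+D+E: weight 9+4+9=22, value 45+10+21=76
- A+D+F+G: weight 9+4+5+7=25, value 45+10+13+8=76
- A+E+G: weight 9+9+7=25, value 45+21+8=74
- A+B+F: weight 9+9+5=23, value 45+15+13=73
Best: 79 pts.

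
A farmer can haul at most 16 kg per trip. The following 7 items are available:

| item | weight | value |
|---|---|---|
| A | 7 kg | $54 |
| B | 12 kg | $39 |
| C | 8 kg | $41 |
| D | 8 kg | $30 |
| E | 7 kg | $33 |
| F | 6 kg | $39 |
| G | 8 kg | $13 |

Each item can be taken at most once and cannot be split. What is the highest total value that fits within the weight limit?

$95

This is a 0/1 knapsack; check combinations near the capacity.
- A+C: weight 7+8=15, value 54+41=95
- A+F: weight 7+6=13, value 54+39=93
- A+E: weight 7+7=14, value 54+33=87
Best: $95.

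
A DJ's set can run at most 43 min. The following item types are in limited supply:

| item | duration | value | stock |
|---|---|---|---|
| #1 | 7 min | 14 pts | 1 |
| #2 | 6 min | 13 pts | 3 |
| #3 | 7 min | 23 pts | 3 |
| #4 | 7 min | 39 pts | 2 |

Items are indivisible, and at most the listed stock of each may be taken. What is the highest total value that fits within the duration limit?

Top feasible selections:
- 1×#1 + 3×#3 + 2×#4: duration 42, value 161
- 1×#2 + 3×#3 + 2×#4: duration 41, value 160
- 1×#1 + 1×#2 + 2×#3 + 2×#4: duration 41, value 151
Best: 161 pts.

161 pts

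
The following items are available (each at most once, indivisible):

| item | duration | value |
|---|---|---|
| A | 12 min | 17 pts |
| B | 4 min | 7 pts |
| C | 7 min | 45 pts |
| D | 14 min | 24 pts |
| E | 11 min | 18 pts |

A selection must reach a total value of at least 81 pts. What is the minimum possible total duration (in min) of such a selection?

Subsets with value ≥ 81, sorted by total duration:
- C+D+E: duration 32, value 87
- A+C+D: duration 33, value 86
Minimum duration: 32 min.

32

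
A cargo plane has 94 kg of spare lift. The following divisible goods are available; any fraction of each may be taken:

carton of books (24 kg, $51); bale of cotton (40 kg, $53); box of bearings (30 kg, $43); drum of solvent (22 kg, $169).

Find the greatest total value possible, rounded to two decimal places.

286.85

Take in order of value per unit:
- drum of solvent (169/22 per unit): all 22 → value 169, running total 169.00
- carton of books (51/24 per unit): all 24 → value 51, running total 220.00
- box of bearings (43/30 per unit): all 30 → value 43, running total 263.00
- bale of cotton (53/40 per unit): 18 of 40 → value 18×53/40 = 23.8500, running total 286.85
Total 286.85.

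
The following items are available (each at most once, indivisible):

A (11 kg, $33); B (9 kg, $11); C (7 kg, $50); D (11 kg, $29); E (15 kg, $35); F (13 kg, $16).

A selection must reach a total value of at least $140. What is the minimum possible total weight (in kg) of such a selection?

44

Subsets with value ≥ 140, sorted by total weight:
- A+C+D+E: weight 44, value 147
- A+B+C+D+E: weight 53, value 158
- A+B+C+E+F: weight 55, value 145
- B+C+D+E+F: weight 55, value 141
Minimum weight: 44 kg.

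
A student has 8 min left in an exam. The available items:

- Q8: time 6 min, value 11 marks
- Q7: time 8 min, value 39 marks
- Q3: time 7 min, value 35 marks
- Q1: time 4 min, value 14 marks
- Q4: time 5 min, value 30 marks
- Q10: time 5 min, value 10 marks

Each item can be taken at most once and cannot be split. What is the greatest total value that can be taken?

39 marks

This is a 0/1 knapsack; check combinations near the capacity.
- Q7: time 8, value 39
- Q3: time 7, value 35
- Q4: time 5, value 30
- Q1: time 4, value 14
- Q8: time 6, value 11
Best: 39 marks.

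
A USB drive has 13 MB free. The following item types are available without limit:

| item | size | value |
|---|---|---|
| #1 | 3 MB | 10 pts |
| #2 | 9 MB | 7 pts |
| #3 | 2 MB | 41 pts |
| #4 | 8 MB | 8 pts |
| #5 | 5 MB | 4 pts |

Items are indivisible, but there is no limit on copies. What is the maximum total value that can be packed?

Best value-per-unit is #3 at 41/2, and filling with it alone uses size 6×2=12. No mix of the others beats 6×41 = 246.

246 pts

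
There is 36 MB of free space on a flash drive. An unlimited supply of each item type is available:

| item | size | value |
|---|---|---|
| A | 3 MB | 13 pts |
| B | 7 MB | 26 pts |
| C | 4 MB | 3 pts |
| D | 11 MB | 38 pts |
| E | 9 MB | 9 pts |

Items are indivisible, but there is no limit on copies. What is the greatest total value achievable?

156 pts

Best value-per-unit is A at 13/3, and filling with it alone uses size 12×3=36. No mix of the others beats 12×13 = 156.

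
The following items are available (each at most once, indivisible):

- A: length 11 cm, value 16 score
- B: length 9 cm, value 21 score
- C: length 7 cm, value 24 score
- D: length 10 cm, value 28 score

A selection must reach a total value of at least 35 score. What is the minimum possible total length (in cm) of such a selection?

Subsets with value ≥ 35, sorted by total length:
- B+C: length 16, value 45
- C+D: length 17, value 52
Minimum length: 16 cm.

16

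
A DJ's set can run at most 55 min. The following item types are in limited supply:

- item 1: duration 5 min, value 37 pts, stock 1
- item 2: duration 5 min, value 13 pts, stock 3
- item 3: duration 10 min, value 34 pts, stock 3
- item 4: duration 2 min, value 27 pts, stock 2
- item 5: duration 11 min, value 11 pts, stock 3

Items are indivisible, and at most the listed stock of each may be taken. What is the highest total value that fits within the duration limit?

232 pts

Top feasible selections:
- 1×item 1 + 3×item 2 + 3×item 3 + 2×item 4: duration 54, value 232
- 1×item 1 + 2×item 2 + 3×item 3 + 2×item 4: duration 49, value 219
- 1×item 1 + 1×item 2 + 3×item 3 + 2×item 4 + 1×item 5: duration 55, value 217
- 1×item 1 + 3×item 2 + 2×item 3 + 2×item 4 + 1×item 5: duration 55, value 209
Best: 232 pts.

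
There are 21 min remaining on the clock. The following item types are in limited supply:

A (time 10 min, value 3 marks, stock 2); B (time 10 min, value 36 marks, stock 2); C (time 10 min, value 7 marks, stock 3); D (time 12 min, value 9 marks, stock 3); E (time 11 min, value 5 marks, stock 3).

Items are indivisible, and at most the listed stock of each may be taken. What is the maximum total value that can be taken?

Top feasible selections:
- 2×B: time 20, value 72
- 1×B + 1×C: time 20, value 43
- 1×B + 1×E: time 21, value 41
Best: 72 marks.

72 marks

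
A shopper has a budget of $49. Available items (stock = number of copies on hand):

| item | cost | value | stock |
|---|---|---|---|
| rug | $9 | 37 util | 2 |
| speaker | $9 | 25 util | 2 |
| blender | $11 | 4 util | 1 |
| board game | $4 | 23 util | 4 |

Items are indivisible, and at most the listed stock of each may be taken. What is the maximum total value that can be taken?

193 util

Top feasible selections:
- 2×rug + 2×speaker + 3×board game: cost 48, value 193
- 2×rug + 1×speaker + 4×board game: cost 43, value 191
- 1×rug + 2×speaker + 4×board game: cost 43, value 179
- 2×rug + 2×speaker + 2×board game: cost 44, value 170
Best: 193 util.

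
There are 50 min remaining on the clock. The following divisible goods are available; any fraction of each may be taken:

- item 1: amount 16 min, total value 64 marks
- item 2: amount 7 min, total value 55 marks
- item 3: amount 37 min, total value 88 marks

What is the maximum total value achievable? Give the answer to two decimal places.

Take in order of value per unit:
- item 2 (55/7 per unit): all 7 → value 55, running total 55.00
- item 1 (64/16 per unit): all 16 → value 64, running total 119.00
- item 3 (88/37 per unit): 27 of 37 → value 27×88/37 = 64.2162, running total 183.22
Total 183.22.

183.22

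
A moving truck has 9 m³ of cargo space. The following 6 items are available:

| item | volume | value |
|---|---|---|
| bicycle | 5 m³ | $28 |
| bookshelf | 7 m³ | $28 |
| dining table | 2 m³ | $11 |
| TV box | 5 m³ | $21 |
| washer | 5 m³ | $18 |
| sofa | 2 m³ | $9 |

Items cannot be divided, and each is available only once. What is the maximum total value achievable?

$48

This is a 0/1 knapsack; check combinations near the capacity.
- bicycle+dining table+sofa: volume 5+2+2=9, value 28+11+9=48
- dining table+TV box+sofa: volume 2+5+2=9, value 11+21+9=41
- bicycle+dining table: volume 5+2=7, value 28+11=39
Best: $48.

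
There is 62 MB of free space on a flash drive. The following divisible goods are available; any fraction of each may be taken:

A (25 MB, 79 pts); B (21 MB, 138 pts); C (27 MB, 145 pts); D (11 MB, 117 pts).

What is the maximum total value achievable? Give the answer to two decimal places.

409.48

Take in order of value per unit:
- D (117/11 per unit): all 11 → value 117, running total 117.00
- B (138/21 per unit): all 21 → value 138, running total 255.00
- C (145/27 per unit): all 27 → value 145, running total 400.00
- A (79/25 per unit): 3 of 25 → value 3×79/25 = 9.4800, running total 409.48
Total 409.48.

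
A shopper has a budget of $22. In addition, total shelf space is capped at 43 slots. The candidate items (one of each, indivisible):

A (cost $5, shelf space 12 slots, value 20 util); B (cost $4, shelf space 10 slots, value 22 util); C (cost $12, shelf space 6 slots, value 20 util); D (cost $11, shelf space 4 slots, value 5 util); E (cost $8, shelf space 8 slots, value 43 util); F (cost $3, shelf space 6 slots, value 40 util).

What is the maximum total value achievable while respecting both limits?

125 util

Feasible sets respecting both limits:
- A+B+E+F: cost 20, shelf space 36, value 125
- B+E+F: cost 15, shelf space 24, value 105
- A+E+F: cost 16, shelf space 26, value 103
Best: 125 util.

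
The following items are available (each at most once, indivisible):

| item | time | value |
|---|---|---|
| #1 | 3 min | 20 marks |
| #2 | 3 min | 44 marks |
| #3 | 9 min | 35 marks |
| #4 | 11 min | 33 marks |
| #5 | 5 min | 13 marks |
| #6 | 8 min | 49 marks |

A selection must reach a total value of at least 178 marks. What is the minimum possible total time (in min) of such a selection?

34

Subsets with value ≥ 178, sorted by total time:
- #1+#2+#3+#4+#6: time 34, value 181
- #1+#2+#3+#4+#5+#6: time 39, value 194
Minimum time: 34 min.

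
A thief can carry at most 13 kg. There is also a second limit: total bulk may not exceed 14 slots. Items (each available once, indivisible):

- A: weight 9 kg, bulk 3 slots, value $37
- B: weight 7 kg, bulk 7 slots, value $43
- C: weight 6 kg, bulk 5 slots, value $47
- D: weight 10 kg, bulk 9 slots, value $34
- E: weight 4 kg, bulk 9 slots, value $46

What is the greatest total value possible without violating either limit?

$93

Feasible sets respecting both limits:
- C+E: weight 10, bulk 14, value 93
- B+C: weight 13, bulk 12, value 90
- A+E: weight 13, bulk 12, value 83
Best: $93.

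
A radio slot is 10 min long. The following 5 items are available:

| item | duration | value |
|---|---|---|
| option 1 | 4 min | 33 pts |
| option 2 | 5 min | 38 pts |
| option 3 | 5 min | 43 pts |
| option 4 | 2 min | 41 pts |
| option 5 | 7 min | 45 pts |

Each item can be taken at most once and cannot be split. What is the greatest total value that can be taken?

86 pts

Check high-value combinations within 10 min:
- option 4+option 5: duration 2+7=9, value 41+45=86
- option 3+option 4: duration 5+2=7, value 43+41=84
- option 2+option 3: duration 5+5=10, value 38+43=81
- option 2+option 4: duration 5+2=7, value 38+41=79
Best: 86 pts.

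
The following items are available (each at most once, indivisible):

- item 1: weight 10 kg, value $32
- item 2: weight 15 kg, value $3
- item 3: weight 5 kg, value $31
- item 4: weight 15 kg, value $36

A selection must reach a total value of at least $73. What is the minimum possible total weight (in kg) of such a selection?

30

Subsets with value ≥ 73, sorted by total weight:
- item 1+item 3+item 4: weight 30, value 99
- item 1+item 2+item 3+item 4: weight 45, value 102
Minimum weight: 30 kg.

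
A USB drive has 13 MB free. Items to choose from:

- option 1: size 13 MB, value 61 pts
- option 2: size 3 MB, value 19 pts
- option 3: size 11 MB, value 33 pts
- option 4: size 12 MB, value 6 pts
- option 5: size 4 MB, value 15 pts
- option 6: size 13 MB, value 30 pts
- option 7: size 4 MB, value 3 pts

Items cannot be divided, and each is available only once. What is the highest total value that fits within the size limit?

61 pts

Check high-value combinations within 13 MB:
- option 1: size 13, value 61
- option 2+option 5+option 7: size 3+4+4=11, value 19+15+3=37
- option 2+option 5: size 3+4=7, value 19+15=34
- option 3: size 11, value 33
Best: 61 pts.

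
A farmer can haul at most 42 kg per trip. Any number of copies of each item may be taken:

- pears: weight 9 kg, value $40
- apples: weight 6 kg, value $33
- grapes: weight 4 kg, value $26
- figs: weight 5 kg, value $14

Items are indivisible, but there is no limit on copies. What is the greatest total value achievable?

$267

Best value-per-unit is grapes at 26/4; filling with it alone gives 10×26 = 260.
Optimal mix: 1×apples + 9×grapes → weight 42, value 267.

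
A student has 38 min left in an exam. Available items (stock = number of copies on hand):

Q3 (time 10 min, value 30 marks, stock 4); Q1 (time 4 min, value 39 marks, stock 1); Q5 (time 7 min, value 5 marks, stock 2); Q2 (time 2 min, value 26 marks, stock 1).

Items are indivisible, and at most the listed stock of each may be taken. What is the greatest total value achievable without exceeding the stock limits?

155 marks

Best selections within time 38 and stock limits:
- 3×Q3 + 1×Q1 + 1×Q2: time 36, value 155
- 2×Q3 + 1×Q1 + 1×Q5 + 1×Q2: time 33, value 130
- 3×Q3 + 1×Q1: time 34, value 129
Best: 155 marks.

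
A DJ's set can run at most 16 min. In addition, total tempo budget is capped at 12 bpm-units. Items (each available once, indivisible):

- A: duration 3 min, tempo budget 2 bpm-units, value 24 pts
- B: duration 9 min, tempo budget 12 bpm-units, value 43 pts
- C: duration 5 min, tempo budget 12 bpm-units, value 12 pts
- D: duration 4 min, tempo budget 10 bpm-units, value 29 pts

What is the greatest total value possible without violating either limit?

Feasible sets respecting both limits:
- A+D: duration 7, tempo budget 12, value 53
- B: duration 9, tempo budget 12, value 43
- D: duration 4, tempo budget 10, value 29
Best: 53 pts.

53 pts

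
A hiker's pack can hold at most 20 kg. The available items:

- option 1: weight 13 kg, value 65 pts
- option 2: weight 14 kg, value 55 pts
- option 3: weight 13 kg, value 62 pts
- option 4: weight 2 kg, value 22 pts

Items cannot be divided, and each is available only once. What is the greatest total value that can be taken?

Check high-value combinations within 20 kg:
- option 1+option 4: weight 13+2=15, value 65+22=87
- option 3+option 4: weight 13+2=15, value 62+22=84
- option 2+option 4: weight 14+2=16, value 55+22=77
Best: 87 pts.

87 pts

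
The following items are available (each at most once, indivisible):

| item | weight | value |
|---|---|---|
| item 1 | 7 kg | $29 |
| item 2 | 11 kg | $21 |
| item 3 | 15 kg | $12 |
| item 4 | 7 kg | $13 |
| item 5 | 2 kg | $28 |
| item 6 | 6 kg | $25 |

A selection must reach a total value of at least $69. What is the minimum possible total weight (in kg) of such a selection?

15

Subsets with value ≥ 69, sorted by total weight:
- item 1+item 5+item 6: weight 15, value 82
- item 1+item 4+item 5: weight 16, value 70
- item 2+item 5+item 6: weight 19, value 74
Minimum weight: 15 kg.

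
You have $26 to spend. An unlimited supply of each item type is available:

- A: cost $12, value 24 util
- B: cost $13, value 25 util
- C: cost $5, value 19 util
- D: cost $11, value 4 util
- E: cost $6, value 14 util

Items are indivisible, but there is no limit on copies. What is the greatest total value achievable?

Best value-per-unit is C at 19/5, and filling with it alone uses cost 5×5=25. No mix of the others beats 5×19 = 95.

95 util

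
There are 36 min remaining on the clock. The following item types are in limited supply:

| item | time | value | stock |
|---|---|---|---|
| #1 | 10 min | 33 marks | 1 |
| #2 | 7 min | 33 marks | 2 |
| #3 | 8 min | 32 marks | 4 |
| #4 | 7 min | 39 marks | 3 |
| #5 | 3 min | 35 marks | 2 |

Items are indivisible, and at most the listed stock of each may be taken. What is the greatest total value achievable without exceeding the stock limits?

Best selections within time 36 and stock limits:
- 1×#2 + 3×#4 + 2×#5: time 34, value 220
- 1×#3 + 3×#4 + 2×#5: time 35, value 219
- 2×#2 + 2×#4 + 2×#5: time 34, value 214
Best: 220 marks.

220 marks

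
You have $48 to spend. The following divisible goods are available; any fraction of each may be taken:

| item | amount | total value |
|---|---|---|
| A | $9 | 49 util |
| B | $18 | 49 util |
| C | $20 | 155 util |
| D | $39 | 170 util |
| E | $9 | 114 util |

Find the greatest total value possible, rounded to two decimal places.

361.59

Take in order of value per unit:
- E (114/9 per unit): all 9 → value 114, running total 114.00
- C (155/20 per unit): all 20 → value 155, running total 269.00
- A (49/9 per unit): all 9 → value 49, running total 318.00
- D (170/39 per unit): 10 of 39 → value 10×170/39 = 43.5897, running total 361.59
Total 361.59.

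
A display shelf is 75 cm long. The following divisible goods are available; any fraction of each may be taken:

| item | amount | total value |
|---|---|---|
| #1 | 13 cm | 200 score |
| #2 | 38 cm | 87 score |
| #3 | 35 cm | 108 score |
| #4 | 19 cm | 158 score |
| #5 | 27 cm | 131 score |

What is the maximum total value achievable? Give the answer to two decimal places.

538.37

Take in order of value per unit:
- #1 (200/13 per unit): all 13 → value 200, running total 200.00
- #4 (158/19 per unit): all 19 → value 158, running total 358.00
- #5 (131/27 per unit): all 27 → value 131, running total 489.00
- #3 (108/35 per unit): 16 of 35 → value 16×108/35 = 49.3714, running total 538.37
Total 538.37.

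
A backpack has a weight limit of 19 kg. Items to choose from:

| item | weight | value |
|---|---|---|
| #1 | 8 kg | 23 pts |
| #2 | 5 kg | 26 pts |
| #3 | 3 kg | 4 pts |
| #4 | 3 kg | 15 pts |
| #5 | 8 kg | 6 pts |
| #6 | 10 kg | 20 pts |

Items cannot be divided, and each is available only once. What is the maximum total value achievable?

68 pts

Check high-value combinations within 19 kg:
- #1+#2+#3+#4: weight 8+5+3+3=19, value 23+26+4+15=68
- #1+#2+#4: weight 8+5+3=16, value 23+26+15=64
- #2+#4+#6: weight 5+3+10=18, value 26+15+20=61
Best: 68 pts.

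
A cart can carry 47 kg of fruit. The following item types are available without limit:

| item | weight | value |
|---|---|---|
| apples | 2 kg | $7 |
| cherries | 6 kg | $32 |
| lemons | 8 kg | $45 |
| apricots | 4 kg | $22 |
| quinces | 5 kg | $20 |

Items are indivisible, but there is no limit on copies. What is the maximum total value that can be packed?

Best value-per-unit is lemons at 45/8; filling with it alone gives 5×45 = 225.
Optimal mix: 1×cherries + 5×lemons → weight 46, value 257.

$257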